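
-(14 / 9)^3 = -2744 / 729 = -3.76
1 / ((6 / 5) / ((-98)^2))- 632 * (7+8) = -4430 / 3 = -1476.67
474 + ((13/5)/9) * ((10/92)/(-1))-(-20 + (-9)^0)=204089/414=492.97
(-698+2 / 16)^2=31169889 / 64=487029.52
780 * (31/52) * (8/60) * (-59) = -3658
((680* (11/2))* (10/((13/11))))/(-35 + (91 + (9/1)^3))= 82280/2041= 40.31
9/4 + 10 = 49/4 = 12.25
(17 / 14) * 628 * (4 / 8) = 381.29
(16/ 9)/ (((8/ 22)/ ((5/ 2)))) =110/ 9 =12.22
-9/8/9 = -1/8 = -0.12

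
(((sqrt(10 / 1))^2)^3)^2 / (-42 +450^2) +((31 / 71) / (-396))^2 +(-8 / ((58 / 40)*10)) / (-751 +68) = 2610030894683225489 / 528335098485415056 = 4.94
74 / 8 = 37 / 4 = 9.25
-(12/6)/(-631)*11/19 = 22/11989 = 0.00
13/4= 3.25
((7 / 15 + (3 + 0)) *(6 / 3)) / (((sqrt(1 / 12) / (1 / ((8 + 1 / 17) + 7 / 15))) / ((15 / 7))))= 26520 *sqrt(3) / 7609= 6.04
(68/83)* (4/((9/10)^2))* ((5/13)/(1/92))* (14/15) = 133.62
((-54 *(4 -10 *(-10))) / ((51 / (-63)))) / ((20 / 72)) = 2122848 / 85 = 24974.68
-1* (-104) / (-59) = -104 / 59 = -1.76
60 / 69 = 20 / 23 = 0.87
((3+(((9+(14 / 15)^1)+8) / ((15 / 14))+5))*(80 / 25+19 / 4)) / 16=147499 / 12000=12.29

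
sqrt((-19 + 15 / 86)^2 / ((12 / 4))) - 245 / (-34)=245 / 34 + 1619*sqrt(3) / 258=18.07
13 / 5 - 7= -22 / 5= -4.40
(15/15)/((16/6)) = 3/8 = 0.38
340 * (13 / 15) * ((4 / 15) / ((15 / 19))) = 99.53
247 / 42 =5.88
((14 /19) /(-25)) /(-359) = 14 /170525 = 0.00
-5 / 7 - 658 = -4611 / 7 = -658.71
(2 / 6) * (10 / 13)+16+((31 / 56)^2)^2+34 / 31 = 207444262969 / 11889905664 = 17.45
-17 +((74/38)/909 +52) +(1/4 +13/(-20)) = 2988068/86355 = 34.60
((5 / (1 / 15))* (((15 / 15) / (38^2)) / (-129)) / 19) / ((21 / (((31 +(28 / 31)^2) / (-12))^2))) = -23370765625 / 3294714687388992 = -0.00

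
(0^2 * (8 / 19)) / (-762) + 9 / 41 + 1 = 50 / 41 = 1.22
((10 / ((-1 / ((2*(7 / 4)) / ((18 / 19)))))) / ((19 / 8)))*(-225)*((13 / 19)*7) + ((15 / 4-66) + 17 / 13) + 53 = 16554153 / 988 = 16755.22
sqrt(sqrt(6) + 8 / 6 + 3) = sqrt(9 * sqrt(6) + 39) / 3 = 2.60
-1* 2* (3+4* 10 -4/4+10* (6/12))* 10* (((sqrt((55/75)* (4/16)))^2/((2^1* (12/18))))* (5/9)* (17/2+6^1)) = -74965/72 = -1041.18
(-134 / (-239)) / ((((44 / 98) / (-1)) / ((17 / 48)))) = -55811 / 126192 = -0.44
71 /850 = 0.08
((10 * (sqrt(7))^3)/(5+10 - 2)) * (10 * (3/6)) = 350 * sqrt(7)/13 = 71.23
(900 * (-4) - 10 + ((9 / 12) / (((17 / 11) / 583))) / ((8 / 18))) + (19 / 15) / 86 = -521653421 / 175440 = -2973.40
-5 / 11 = -0.45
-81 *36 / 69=-972 / 23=-42.26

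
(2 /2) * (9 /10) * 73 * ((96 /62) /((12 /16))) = 21024 /155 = 135.64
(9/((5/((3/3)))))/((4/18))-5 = 3.10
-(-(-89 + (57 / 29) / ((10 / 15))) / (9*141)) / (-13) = 4991 / 956826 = 0.01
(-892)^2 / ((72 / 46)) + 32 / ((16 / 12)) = 4575284 / 9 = 508364.89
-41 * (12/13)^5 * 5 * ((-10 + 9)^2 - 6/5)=10202112/371293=27.48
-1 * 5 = -5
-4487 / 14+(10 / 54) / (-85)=-294221 / 918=-320.50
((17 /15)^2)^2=83521 /50625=1.65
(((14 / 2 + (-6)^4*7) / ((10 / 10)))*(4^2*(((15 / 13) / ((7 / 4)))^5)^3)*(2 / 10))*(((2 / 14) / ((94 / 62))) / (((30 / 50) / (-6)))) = -604951285595111424000000000000000 / 11421384249710605774873515151997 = -52.97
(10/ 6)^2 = 25/ 9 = 2.78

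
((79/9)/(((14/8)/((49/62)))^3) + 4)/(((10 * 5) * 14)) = 322313/46920825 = 0.01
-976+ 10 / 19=-18534 / 19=-975.47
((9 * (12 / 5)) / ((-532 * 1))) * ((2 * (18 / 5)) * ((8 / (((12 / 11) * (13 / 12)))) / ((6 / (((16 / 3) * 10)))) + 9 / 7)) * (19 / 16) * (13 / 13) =-1358991 / 63700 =-21.33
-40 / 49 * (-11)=440 / 49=8.98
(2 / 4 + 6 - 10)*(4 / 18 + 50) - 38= -1924 / 9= -213.78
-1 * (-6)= 6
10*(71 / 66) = 10.76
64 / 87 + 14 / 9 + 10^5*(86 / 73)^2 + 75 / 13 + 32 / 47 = 117952180114091 / 849820959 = 138796.51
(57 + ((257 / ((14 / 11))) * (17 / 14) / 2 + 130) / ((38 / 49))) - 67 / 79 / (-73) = 670993517 / 1753168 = 382.73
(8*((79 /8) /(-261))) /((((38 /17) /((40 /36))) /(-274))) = 1839910 /44631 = 41.22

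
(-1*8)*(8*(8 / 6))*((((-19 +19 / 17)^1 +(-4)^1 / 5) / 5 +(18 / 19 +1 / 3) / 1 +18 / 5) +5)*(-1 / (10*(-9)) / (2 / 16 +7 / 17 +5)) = -1.05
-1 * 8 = -8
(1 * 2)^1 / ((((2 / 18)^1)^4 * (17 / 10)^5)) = 1312200000 / 1419857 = 924.18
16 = 16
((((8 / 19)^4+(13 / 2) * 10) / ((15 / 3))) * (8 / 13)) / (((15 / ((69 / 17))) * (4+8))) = 129949402 / 720023525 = 0.18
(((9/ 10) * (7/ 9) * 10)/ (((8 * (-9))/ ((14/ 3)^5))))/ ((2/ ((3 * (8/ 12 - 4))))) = 2352980/ 2187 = 1075.89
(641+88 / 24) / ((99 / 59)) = 114106 / 297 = 384.20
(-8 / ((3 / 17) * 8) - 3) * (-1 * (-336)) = -2912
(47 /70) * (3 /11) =141 /770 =0.18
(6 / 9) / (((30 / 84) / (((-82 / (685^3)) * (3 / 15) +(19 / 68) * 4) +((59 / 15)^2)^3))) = 51643037774767820248 / 7468776030234375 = 6914.52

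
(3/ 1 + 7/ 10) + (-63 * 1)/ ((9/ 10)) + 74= 77/ 10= 7.70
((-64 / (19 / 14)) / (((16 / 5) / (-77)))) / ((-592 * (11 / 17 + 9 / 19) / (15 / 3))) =-229075 / 26788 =-8.55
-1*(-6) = 6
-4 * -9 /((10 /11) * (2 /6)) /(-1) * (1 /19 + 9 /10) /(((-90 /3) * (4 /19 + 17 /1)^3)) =718751 /971271750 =0.00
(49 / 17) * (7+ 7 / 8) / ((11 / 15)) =46305 / 1496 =30.95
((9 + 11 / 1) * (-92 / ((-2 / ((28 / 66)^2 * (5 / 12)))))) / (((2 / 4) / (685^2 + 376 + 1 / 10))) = 23521797320 / 363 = 64798339.72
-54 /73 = -0.74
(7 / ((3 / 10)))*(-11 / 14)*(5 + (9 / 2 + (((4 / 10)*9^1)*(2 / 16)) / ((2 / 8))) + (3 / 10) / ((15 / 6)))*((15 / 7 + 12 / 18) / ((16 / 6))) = -370579 / 1680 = -220.58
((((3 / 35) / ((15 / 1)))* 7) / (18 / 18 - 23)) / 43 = -0.00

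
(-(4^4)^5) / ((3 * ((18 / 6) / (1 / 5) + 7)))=-549755813888 / 33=-16659267087.52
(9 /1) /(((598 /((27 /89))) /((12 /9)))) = 162 /26611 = 0.01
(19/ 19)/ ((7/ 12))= 12/ 7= 1.71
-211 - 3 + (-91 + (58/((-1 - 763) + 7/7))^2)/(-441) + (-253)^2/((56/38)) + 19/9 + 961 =45374583100705/1026946116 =44184.00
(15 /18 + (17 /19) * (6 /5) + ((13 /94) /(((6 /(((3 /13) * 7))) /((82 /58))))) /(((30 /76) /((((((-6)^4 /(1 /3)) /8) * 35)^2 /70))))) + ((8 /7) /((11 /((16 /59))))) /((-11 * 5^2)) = 107005626619776319 /194122617150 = 551226.99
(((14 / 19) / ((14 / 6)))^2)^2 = 1296 / 130321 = 0.01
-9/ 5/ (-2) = 0.90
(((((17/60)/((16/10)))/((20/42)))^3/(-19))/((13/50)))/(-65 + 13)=1685159/8417443840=0.00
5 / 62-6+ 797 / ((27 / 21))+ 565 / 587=201418535 / 327546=614.93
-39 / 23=-1.70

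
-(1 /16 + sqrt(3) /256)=-1 /16 - sqrt(3) /256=-0.07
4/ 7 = 0.57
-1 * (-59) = 59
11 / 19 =0.58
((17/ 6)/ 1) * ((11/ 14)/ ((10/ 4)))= 187/ 210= 0.89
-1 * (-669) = 669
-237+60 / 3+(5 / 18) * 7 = -3871 / 18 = -215.06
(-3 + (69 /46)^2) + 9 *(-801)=-28839 /4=-7209.75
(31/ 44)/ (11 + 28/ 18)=279/ 4972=0.06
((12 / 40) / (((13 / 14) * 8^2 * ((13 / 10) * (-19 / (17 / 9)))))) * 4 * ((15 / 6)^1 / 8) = -595 / 1233024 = -0.00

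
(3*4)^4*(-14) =-290304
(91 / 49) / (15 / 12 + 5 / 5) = 52 / 63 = 0.83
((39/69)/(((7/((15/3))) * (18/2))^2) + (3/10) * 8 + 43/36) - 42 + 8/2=-62809099/1825740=-34.40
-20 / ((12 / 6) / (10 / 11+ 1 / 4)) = -255 / 22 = -11.59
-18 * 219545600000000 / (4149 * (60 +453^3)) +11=-10235.11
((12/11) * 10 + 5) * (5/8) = 875/88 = 9.94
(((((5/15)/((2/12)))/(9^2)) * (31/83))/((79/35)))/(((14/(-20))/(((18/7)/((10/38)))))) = -23560/413091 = -0.06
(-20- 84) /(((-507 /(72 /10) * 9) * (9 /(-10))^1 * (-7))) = 64 /2457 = 0.03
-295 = -295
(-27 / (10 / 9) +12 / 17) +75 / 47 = -175767 / 7990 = -22.00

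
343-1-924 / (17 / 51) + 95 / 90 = -2428.94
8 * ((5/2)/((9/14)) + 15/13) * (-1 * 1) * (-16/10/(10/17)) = 64192/585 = 109.73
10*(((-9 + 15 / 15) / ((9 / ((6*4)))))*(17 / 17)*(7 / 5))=-896 / 3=-298.67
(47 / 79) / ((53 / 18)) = 846 / 4187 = 0.20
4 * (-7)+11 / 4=-101 / 4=-25.25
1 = 1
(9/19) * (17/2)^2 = 2601/76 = 34.22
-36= -36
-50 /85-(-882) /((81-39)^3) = -823 /1428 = -0.58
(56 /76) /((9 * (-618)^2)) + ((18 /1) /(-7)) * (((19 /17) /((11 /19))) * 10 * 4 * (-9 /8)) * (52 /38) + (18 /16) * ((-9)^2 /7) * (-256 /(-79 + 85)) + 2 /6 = -10661030918963 /42744743118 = -249.41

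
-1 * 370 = -370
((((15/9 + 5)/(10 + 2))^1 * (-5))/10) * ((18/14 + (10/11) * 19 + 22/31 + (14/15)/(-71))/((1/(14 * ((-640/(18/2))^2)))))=-20049562419200/52949457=-378654.73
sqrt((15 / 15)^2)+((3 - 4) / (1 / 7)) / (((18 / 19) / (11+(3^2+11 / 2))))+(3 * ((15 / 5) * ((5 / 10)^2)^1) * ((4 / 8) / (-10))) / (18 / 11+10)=-5757737 / 30720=-187.43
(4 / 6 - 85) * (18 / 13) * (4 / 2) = -3036 / 13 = -233.54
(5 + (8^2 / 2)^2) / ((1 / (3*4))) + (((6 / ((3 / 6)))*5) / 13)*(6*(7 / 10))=160776 / 13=12367.38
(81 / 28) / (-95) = -81 / 2660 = -0.03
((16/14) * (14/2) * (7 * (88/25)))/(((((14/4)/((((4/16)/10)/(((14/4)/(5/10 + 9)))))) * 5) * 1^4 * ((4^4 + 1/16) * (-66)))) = -2432/53773125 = -0.00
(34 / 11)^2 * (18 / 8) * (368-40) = 853128 / 121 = 7050.64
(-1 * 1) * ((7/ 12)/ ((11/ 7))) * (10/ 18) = -245/ 1188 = -0.21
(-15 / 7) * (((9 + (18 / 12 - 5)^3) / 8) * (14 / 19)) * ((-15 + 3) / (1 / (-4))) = 12195 / 38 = 320.92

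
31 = 31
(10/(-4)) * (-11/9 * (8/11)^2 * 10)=1600/99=16.16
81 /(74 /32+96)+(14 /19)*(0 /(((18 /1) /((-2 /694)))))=1296 /1573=0.82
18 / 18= 1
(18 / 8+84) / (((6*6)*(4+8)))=115 / 576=0.20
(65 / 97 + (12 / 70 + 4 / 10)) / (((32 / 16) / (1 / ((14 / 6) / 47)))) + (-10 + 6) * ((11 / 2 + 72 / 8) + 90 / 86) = -20307935 / 408758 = -49.68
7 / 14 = 1 / 2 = 0.50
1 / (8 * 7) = 1 / 56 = 0.02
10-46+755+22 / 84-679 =1691 / 42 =40.26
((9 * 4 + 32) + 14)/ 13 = 82/ 13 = 6.31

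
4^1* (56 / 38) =112 / 19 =5.89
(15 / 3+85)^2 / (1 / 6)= 48600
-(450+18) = -468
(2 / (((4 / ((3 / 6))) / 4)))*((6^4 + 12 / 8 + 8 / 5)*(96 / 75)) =207856 / 125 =1662.85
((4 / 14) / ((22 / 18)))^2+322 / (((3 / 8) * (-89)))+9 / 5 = -61685593 / 7915215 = -7.79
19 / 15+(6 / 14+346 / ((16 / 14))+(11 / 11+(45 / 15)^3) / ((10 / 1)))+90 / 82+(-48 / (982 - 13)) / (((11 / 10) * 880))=207517524589 / 673009260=308.34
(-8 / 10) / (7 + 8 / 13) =-0.11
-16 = -16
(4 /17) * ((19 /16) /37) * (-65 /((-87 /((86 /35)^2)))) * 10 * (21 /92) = 456703 /5873602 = 0.08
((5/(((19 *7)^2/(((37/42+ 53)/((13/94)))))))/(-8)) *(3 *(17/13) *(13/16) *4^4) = -18081370/1609699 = -11.23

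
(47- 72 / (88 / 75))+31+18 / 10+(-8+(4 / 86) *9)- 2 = 20942 / 2365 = 8.85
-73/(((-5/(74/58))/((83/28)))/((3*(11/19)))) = 7398039/77140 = 95.90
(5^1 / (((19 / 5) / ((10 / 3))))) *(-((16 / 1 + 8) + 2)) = -6500 / 57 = -114.04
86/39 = 2.21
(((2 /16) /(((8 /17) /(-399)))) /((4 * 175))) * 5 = -969 /1280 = -0.76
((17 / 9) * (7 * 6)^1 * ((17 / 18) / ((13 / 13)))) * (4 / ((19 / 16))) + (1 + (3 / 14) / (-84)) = 50953607 / 201096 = 253.38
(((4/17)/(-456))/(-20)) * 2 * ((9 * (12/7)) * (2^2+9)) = 117/11305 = 0.01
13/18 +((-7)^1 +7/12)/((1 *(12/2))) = -25/72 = -0.35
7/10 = 0.70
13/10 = 1.30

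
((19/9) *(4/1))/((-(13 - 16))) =76/27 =2.81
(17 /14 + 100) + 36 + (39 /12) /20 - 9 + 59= 104931 /560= 187.38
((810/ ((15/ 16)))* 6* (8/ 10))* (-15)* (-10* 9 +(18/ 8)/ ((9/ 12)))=5412096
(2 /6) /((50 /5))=1 /30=0.03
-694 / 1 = -694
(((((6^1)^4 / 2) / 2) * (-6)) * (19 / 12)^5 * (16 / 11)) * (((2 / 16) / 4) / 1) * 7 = -17332693 / 2816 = -6155.08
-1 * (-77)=77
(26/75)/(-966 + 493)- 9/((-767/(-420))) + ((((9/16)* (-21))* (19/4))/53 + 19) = 13.01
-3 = -3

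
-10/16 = -5/8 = -0.62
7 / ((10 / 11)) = 77 / 10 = 7.70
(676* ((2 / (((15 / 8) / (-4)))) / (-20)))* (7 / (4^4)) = 1183 / 300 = 3.94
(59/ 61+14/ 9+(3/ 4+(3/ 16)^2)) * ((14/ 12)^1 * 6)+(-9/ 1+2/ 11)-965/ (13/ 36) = -53419336235/ 20097792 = -2657.97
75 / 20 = 15 / 4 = 3.75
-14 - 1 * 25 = -39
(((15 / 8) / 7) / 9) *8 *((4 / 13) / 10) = 2 / 273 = 0.01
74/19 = 3.89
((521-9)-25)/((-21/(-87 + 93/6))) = 69641/42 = 1658.12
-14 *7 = -98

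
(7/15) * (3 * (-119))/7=-119/5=-23.80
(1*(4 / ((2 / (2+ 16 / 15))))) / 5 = 1.23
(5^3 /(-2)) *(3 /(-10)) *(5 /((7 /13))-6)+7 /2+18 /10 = 9367 /140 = 66.91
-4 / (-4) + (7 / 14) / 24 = 49 / 48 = 1.02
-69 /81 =-23 /27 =-0.85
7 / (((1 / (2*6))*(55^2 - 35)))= 42 / 1495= 0.03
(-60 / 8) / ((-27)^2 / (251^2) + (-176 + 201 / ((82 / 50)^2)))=1588570215 / 21446995564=0.07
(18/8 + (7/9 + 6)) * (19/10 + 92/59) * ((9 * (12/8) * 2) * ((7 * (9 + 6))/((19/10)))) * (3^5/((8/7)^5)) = 853362183184875/146931712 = 5807882.94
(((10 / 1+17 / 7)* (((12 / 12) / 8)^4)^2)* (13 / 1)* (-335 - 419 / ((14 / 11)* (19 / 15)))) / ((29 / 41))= -253033755 / 31239176192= -0.01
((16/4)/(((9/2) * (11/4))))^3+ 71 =68923997/970299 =71.03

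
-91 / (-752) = 91 / 752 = 0.12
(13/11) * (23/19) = 1.43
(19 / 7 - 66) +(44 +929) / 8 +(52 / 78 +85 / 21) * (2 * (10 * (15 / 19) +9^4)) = 65961225 / 1064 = 61993.63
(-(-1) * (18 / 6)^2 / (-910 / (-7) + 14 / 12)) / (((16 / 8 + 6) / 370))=4995 / 1574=3.17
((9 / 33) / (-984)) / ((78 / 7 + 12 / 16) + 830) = -7 / 21262846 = -0.00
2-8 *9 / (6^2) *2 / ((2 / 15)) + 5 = -23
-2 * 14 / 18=-14 / 9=-1.56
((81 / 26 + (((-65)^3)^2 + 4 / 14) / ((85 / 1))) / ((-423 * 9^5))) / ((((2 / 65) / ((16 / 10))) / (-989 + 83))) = 921183093085132 / 550435095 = 1673554.43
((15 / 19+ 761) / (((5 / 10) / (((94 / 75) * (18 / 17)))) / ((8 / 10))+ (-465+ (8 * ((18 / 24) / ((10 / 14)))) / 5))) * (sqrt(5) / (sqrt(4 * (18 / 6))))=-272111200 * sqrt(15) / 991978049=-1.06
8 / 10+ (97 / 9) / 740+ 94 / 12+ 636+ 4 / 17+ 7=14761243 / 22644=651.88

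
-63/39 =-21/13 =-1.62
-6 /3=-2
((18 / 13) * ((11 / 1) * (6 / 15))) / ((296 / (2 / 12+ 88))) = 17457 / 9620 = 1.81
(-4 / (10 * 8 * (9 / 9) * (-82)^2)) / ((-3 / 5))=1 / 80688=0.00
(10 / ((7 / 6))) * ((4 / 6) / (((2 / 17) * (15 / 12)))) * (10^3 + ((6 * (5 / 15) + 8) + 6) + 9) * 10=2788000 / 7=398285.71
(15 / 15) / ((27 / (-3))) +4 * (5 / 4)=44 / 9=4.89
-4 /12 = -1 /3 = -0.33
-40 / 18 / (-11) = 20 / 99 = 0.20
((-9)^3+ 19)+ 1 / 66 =-46859 / 66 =-709.98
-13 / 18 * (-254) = 1651 / 9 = 183.44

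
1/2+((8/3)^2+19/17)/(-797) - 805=-196205587/243882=-804.51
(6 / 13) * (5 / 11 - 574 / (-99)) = 1238 / 429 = 2.89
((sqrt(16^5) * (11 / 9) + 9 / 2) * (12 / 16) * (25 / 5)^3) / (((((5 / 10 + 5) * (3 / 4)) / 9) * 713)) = 122875 / 341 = 360.34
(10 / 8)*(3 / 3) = 5 / 4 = 1.25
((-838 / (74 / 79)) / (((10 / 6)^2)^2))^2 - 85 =7143276476636 / 534765625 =13357.77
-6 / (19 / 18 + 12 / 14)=-756 / 241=-3.14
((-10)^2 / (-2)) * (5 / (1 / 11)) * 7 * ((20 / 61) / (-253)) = 35000 / 1403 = 24.95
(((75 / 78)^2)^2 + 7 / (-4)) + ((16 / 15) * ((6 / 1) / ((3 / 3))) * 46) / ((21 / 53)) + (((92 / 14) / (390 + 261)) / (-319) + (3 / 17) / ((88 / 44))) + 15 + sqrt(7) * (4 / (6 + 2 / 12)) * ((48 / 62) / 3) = 192 * sqrt(7) / 1147 + 42755706441292291 / 56465350621680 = 757.65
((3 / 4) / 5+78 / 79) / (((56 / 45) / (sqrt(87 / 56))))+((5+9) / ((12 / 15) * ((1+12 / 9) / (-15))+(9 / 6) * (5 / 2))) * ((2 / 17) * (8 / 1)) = 16173 * sqrt(1218) / 495488+201600 / 55471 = 4.77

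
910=910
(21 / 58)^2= 441 / 3364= 0.13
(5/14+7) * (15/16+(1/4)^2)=103/14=7.36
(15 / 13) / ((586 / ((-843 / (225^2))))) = -281 / 8570250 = -0.00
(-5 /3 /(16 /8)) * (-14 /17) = 0.69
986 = 986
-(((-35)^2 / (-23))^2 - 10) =-1495335 / 529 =-2826.72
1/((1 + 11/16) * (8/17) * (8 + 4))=17/162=0.10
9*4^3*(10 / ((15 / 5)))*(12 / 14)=11520 / 7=1645.71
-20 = -20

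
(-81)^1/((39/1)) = -27/13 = -2.08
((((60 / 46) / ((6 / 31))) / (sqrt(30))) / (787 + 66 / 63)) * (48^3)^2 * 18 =23886343176192 * sqrt(30) / 380627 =343724669.40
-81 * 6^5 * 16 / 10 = -5038848 / 5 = -1007769.60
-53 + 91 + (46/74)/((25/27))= 35771/925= 38.67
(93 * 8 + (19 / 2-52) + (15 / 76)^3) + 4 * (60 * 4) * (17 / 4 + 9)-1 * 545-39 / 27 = 12875.06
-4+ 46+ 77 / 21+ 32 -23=164 / 3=54.67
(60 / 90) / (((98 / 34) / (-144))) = -1632 / 49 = -33.31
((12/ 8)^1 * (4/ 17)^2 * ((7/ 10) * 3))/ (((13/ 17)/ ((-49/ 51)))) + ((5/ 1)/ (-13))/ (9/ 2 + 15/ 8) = -15748/ 56355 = -0.28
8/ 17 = 0.47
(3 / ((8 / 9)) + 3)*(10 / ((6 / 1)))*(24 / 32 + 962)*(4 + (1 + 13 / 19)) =8838045 / 152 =58145.03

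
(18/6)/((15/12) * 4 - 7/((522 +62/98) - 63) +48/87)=653138/1205365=0.54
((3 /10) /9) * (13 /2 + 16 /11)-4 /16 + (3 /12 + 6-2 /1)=563 /132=4.27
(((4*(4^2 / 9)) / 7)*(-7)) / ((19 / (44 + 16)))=-1280 / 57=-22.46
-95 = -95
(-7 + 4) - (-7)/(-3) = -16/3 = -5.33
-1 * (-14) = 14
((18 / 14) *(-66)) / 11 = -54 / 7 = -7.71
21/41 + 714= 29295/41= 714.51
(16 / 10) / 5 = 8 / 25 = 0.32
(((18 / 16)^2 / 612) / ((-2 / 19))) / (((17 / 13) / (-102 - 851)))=2118519 / 147968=14.32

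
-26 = -26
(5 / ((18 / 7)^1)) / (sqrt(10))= 7 * sqrt(10) / 36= 0.61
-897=-897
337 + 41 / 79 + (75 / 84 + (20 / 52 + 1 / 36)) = 338.82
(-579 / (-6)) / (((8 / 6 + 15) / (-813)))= -4803.34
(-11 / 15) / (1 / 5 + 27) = -11 / 408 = -0.03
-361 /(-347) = 361 /347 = 1.04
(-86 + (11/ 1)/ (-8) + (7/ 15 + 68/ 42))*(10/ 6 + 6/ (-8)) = -262691/ 3360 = -78.18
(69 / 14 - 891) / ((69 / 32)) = -410.93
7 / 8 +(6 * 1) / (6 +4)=59 / 40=1.48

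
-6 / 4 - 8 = -19 / 2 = -9.50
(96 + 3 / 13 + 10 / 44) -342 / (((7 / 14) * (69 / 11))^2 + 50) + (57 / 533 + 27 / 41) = 31075803995 / 339596686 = 91.51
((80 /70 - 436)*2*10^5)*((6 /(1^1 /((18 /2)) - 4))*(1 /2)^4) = 410940000 /49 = 8386530.61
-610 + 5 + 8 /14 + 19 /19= -603.43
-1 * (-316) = 316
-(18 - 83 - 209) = 274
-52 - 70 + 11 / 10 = -1209 / 10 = -120.90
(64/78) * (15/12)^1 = 40/39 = 1.03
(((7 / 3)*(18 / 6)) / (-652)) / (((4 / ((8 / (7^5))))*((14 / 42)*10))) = -3 / 7827260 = -0.00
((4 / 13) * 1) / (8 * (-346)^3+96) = -1 / 1076964824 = -0.00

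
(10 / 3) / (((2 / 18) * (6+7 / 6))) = 180 / 43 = 4.19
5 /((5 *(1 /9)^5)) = 59049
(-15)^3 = -3375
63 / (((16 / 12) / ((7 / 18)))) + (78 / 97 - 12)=5571 / 776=7.18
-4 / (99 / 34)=-136 / 99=-1.37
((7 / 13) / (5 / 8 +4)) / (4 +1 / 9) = 504 / 17797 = 0.03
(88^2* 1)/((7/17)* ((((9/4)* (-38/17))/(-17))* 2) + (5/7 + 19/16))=4261182464/1180533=3609.54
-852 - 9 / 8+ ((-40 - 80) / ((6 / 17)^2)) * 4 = -112955 / 24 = -4706.46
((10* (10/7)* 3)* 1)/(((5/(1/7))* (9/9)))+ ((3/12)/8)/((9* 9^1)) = 155569/127008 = 1.22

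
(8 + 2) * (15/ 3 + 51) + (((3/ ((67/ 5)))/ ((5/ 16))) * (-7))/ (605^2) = 13733257664/ 24523675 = 560.00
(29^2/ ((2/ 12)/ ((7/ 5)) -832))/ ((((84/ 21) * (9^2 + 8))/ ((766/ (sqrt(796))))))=-6764163 * sqrt(199)/ 1237609258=-0.08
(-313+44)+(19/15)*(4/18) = -36277/135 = -268.72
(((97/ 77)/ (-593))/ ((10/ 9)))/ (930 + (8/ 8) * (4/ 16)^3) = -27936/ 13588941905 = -0.00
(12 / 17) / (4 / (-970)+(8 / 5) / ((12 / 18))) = 2910 / 9877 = 0.29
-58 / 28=-29 / 14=-2.07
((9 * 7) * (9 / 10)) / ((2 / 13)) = 7371 / 20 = 368.55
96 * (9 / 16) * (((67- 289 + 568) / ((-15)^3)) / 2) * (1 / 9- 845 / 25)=524536 / 5625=93.25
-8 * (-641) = 5128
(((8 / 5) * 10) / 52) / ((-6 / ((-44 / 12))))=22 / 117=0.19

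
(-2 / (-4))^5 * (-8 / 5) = -1 / 20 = -0.05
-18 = -18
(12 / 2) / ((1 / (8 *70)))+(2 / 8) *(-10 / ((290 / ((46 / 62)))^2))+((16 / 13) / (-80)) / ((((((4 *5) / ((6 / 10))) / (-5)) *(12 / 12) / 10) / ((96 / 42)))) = 9884776636853 / 2941851640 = 3360.05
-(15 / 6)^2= -25 / 4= -6.25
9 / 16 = 0.56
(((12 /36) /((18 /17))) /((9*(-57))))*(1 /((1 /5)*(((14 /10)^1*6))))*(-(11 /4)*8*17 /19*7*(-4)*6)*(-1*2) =635800 /263169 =2.42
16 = 16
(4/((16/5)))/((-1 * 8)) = -0.16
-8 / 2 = -4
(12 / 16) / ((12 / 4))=0.25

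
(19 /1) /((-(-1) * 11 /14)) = 266 /11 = 24.18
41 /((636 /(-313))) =-12833 /636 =-20.18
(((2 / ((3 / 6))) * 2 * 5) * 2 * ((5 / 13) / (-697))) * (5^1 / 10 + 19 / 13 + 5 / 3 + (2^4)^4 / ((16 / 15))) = -958520600 / 353379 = -2712.44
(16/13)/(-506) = -8/3289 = -0.00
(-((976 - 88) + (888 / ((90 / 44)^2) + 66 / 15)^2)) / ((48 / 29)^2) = -4581132573199 / 262440000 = -17455.92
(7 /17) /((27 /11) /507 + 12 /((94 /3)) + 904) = 611611 /1343324309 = 0.00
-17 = -17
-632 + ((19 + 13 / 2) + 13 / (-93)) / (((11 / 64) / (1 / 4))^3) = -68570440 / 123783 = -553.96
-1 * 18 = -18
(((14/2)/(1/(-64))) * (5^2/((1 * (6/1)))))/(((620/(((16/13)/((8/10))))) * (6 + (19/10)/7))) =-392000/530751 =-0.74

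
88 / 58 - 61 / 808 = 33783 / 23432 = 1.44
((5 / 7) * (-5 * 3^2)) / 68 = -225 / 476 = -0.47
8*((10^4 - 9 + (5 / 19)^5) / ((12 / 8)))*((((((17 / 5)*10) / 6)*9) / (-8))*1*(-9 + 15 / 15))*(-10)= -67289286396480 / 2476099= -27175523.43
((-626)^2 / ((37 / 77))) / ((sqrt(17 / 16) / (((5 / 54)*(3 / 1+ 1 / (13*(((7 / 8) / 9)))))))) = 4957231400*sqrt(17) / 73593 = 277732.78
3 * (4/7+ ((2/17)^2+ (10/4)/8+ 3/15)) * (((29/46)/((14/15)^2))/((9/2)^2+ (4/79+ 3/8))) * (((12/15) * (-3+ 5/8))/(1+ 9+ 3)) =-208804303629/12393358726112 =-0.02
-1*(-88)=88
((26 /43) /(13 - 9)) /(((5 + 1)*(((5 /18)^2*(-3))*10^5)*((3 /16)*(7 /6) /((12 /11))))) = -1404 /258671875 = -0.00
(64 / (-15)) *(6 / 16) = -8 / 5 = -1.60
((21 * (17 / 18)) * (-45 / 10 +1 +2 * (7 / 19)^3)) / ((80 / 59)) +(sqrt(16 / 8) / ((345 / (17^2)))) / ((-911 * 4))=-109155487 / 2194880- 289 * sqrt(2) / 1257180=-49.73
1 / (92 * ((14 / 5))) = 5 / 1288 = 0.00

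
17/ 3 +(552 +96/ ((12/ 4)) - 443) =440/ 3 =146.67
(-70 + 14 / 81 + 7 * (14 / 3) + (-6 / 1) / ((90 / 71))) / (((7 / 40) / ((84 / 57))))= -28576 / 81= -352.79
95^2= 9025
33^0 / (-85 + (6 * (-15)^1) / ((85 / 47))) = -17 / 2291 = -0.01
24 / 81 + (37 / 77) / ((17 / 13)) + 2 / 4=82261 / 70686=1.16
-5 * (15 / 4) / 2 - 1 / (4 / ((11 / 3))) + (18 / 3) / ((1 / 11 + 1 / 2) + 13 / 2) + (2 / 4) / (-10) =-14813 / 1560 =-9.50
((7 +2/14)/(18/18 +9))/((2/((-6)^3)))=-540/7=-77.14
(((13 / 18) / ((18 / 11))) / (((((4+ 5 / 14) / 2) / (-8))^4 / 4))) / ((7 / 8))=411452833792 / 1121513121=366.87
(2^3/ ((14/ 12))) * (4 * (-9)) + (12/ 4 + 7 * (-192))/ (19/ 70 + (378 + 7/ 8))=-250.39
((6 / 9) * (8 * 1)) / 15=16 / 45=0.36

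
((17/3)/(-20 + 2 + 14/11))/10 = -187/5520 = -0.03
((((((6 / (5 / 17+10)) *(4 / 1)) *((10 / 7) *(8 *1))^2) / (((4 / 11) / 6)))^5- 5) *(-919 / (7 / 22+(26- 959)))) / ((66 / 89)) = 1243442998013269561331619776706444947 / 292245643867561251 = 4254787108398331655.64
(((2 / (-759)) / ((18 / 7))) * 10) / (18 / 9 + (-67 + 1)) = 35 / 218592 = 0.00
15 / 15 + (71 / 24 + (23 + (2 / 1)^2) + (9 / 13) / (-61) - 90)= -1123897 / 19032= -59.05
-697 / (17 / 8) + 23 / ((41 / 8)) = -13264 / 41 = -323.51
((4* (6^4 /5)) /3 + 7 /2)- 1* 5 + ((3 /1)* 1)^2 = 3531 /10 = 353.10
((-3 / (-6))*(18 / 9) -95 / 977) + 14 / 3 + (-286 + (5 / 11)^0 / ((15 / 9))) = -4100917 / 14655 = -279.83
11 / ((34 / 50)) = 275 / 17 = 16.18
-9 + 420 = 411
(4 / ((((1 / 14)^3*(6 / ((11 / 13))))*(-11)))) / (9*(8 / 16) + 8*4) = -10976 / 2847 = -3.86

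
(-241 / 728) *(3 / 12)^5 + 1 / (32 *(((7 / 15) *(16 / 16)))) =7097 / 106496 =0.07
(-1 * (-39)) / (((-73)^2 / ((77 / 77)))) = 39 / 5329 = 0.01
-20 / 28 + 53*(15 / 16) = 5485 / 112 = 48.97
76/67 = 1.13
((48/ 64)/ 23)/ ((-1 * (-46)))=3/ 4232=0.00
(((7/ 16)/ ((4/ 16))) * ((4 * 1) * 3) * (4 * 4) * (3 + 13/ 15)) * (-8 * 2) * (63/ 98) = -66816/ 5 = -13363.20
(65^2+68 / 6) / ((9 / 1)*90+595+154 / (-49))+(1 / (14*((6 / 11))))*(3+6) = 3462451 / 824292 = 4.20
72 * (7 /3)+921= 1089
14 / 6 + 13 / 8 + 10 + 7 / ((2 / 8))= 1007 / 24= 41.96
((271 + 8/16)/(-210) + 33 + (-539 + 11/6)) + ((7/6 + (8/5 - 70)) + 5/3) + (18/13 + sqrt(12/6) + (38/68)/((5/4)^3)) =-567.94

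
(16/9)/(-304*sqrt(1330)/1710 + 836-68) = sqrt(1330)/1866107 + 4320/1866107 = 0.00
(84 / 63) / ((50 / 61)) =122 / 75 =1.63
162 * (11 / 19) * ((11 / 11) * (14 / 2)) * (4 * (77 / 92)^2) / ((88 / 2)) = 3361743 / 80408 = 41.81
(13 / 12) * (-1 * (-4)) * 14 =182 / 3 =60.67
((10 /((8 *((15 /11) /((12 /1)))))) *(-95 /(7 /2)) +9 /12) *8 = -16678 /7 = -2382.57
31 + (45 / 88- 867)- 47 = -77659 / 88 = -882.49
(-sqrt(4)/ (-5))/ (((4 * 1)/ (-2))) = -1/ 5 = -0.20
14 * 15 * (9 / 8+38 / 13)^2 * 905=16842326025 / 5408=3114335.43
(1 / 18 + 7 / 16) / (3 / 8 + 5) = 71 / 774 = 0.09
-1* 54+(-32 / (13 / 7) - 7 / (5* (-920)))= -4259509 / 59800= -71.23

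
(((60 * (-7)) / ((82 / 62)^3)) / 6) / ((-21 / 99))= 9831030 / 68921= 142.64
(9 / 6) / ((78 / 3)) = 3 / 52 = 0.06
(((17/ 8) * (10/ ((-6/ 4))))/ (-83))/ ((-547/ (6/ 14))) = -85/ 635614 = -0.00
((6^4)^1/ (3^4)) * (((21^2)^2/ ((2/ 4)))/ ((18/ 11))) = 3803184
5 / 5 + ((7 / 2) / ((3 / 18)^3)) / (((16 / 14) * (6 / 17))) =1875.25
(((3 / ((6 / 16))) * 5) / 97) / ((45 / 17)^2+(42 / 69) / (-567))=21536280 / 365883709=0.06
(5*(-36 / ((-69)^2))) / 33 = -20 / 17457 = -0.00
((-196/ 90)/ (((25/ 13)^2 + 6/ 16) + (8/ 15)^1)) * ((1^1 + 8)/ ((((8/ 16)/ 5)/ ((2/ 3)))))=-2649920/ 93421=-28.37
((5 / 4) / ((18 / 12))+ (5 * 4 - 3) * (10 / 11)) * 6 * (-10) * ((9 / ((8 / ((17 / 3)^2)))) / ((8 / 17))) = -26407375 / 352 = -75020.95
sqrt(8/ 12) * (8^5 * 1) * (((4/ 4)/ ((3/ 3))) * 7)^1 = 229376 * sqrt(6)/ 3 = 187284.72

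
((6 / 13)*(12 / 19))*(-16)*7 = -8064 / 247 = -32.65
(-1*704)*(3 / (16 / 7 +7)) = -14784 / 65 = -227.45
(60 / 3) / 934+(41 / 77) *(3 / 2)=58981 / 71918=0.82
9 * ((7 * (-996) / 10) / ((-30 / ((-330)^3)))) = -7516582920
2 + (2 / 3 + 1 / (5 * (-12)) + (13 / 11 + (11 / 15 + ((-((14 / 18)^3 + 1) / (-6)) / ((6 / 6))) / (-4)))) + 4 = 4091557 / 481140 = 8.50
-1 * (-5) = 5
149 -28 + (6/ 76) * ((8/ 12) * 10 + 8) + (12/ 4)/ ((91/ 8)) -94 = 49141/ 1729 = 28.42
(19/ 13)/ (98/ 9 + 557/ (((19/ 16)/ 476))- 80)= 3249/ 496173470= 0.00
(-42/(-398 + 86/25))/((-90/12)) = -35/2466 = -0.01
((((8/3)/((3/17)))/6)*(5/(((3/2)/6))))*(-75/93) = -34000/837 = -40.62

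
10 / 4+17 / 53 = 299 / 106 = 2.82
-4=-4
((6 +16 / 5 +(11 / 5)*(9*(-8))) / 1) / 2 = -373 / 5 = -74.60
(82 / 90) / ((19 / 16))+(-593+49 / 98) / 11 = -998743 / 18810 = -53.10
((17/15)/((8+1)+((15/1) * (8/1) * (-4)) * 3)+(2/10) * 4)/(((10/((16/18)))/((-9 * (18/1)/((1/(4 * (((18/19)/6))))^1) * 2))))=-219584/15105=-14.54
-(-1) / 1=1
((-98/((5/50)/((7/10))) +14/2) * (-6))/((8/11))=5601.75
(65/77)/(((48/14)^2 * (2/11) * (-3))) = -455/3456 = -0.13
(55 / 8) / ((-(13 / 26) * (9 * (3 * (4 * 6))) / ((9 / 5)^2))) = -11 / 160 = -0.07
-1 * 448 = -448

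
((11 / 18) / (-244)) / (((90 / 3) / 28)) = -77 / 32940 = -0.00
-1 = -1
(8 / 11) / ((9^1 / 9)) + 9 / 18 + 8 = 203 / 22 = 9.23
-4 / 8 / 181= -1 / 362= -0.00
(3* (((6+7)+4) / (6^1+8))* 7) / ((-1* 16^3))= -51 / 8192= -0.01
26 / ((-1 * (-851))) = 26 / 851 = 0.03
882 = 882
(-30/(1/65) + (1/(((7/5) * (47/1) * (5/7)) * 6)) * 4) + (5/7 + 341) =-1608.27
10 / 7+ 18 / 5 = 176 / 35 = 5.03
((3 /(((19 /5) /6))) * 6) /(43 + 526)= 0.05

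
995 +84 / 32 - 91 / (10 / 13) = 35173 / 40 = 879.32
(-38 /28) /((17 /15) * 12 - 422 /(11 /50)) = 1045 /1466528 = 0.00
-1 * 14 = -14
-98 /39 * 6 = -196 /13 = -15.08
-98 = -98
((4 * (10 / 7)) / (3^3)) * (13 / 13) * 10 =400 / 189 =2.12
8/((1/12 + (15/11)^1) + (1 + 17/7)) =7392/4505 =1.64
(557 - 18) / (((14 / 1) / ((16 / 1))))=616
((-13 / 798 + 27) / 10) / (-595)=-21533 / 4748100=-0.00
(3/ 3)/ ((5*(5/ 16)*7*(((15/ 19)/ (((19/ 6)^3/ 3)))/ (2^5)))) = 8340544/ 212625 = 39.23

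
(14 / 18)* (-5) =-35 / 9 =-3.89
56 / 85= 0.66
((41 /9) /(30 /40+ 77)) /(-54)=-82 /75573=-0.00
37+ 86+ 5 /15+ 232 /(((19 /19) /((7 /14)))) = 718 /3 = 239.33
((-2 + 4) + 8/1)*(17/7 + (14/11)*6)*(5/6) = 19375/231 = 83.87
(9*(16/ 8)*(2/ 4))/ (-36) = -1/ 4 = -0.25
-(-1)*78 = 78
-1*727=-727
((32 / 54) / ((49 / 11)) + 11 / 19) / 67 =17897 / 1684179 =0.01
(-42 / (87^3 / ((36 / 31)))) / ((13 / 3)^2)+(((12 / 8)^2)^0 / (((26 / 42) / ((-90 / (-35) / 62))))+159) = 20324621424 / 127773971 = 159.07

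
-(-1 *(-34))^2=-1156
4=4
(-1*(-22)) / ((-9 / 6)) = -14.67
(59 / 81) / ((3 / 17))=1003 / 243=4.13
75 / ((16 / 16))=75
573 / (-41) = -573 / 41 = -13.98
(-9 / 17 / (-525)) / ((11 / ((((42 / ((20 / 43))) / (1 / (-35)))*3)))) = -8127 / 9350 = -0.87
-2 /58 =-1 /29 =-0.03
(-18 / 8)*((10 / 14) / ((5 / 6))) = -27 / 14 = -1.93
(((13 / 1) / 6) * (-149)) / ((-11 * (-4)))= -1937 / 264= -7.34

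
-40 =-40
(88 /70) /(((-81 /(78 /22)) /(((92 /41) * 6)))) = -9568 /12915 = -0.74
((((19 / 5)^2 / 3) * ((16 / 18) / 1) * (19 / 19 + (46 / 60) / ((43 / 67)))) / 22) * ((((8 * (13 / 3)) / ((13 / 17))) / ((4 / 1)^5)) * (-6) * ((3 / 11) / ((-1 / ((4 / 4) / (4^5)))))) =17373847 / 575410176000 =0.00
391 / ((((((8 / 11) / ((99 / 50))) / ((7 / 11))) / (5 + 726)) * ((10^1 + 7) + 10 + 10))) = 198073953 / 14800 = 13383.38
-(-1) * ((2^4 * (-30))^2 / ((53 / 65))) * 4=59904000 / 53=1130264.15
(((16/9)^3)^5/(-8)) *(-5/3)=720575940379279360/617673396283947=1166.60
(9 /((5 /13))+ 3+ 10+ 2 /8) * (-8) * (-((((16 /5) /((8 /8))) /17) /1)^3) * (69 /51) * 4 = 552435712 /52200625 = 10.58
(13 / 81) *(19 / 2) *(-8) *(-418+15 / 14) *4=11533912 / 567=20342.00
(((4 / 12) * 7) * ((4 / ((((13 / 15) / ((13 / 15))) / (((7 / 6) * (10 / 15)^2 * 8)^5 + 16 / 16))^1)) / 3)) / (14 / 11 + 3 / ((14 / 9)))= 76054045866568 / 63666100359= 1194.58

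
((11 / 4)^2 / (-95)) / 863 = -121 / 1311760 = -0.00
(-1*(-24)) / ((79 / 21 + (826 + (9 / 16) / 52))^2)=7326498816 / 210185885888521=0.00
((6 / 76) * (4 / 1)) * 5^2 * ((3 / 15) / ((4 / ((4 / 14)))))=15 / 133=0.11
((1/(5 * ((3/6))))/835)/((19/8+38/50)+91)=16/3144109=0.00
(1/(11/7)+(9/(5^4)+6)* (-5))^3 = -66302267616424/2599609375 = -25504.70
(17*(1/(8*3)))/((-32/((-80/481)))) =85/23088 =0.00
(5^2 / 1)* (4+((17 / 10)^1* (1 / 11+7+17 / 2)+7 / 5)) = 35095 / 44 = 797.61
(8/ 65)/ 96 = 1/ 780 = 0.00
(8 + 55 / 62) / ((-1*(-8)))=551 / 496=1.11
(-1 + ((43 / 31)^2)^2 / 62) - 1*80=-4634503661 / 57258302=-80.94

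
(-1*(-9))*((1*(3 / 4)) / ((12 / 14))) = 63 / 8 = 7.88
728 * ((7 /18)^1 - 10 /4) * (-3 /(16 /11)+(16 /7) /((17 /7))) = 527345 /306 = 1723.35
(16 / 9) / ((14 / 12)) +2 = 74 / 21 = 3.52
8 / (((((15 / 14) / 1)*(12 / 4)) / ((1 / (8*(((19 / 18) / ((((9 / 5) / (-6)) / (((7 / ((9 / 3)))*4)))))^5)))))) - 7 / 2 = -166463183959420489 / 47560909592000000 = -3.50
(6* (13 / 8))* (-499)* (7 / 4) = -136227 / 16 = -8514.19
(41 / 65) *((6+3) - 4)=3.15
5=5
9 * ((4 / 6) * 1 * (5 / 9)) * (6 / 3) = 6.67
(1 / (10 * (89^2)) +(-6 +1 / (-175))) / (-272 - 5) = 16649907 / 767940950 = 0.02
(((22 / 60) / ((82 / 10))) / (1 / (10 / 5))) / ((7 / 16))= 176 / 861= 0.20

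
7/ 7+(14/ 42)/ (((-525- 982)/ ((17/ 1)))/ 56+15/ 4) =7141/ 6189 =1.15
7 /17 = 0.41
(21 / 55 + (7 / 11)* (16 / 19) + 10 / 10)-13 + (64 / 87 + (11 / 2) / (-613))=-1154257807 / 111461790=-10.36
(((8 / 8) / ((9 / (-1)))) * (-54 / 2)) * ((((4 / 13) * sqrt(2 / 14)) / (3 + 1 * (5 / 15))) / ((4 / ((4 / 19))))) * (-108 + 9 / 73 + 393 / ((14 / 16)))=3138966 * sqrt(7) / 4417595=1.88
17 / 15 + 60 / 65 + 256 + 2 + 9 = 52466 / 195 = 269.06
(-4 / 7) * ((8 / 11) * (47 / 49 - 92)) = 142752 / 3773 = 37.84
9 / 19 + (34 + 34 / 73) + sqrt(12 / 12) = 49848 / 1387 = 35.94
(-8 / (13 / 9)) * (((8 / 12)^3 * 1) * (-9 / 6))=32 / 13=2.46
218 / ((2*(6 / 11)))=1199 / 6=199.83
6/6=1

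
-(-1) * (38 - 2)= 36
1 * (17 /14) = 17 /14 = 1.21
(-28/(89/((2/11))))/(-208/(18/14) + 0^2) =9/25454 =0.00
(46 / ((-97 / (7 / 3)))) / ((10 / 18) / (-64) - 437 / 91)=5625984 / 24460199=0.23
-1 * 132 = -132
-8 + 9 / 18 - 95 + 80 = -45 / 2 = -22.50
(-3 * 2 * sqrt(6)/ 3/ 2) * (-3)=3 * sqrt(6)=7.35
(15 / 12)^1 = 5 / 4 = 1.25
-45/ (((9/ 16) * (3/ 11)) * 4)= -220/ 3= -73.33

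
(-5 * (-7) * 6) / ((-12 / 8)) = -140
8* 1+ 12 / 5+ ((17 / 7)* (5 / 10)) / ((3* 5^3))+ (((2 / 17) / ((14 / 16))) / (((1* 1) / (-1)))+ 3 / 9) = 45059 / 4250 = 10.60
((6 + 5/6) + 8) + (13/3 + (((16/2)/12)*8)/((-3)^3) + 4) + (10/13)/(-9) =48193/2106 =22.88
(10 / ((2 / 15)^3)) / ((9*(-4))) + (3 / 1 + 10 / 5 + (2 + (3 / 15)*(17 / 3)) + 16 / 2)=-24253 / 240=-101.05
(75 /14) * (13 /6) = 325 /28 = 11.61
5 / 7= 0.71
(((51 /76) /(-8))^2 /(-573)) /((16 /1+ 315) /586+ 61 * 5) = -4981 /123948524032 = -0.00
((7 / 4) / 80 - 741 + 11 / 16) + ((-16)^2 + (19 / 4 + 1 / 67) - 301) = -16734471 / 21440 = -780.53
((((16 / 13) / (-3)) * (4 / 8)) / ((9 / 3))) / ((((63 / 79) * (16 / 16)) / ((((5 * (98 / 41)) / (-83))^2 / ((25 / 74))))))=-64165696 / 12194170677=-0.01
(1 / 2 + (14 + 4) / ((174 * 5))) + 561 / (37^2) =369409 / 397010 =0.93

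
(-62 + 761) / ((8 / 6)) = 2097 / 4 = 524.25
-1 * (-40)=40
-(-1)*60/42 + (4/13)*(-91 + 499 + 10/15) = 127.17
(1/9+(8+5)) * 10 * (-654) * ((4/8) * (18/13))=-771720/13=-59363.08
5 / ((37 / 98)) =13.24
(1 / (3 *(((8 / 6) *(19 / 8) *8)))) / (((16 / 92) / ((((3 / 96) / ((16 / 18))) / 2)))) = 207 / 155648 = 0.00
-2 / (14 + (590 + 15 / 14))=-0.00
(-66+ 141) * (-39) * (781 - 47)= -2146950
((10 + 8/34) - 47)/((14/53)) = -33125/238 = -139.18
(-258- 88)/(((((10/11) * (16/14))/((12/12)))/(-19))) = 253099/40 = 6327.48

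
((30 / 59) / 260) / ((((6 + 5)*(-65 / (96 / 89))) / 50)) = -1440 / 9761609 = -0.00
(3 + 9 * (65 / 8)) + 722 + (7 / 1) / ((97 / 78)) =623713 / 776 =803.75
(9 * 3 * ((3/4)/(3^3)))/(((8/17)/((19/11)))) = 969/352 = 2.75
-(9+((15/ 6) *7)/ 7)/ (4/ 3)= -8.62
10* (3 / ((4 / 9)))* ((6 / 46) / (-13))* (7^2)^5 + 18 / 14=-800817325533 / 4186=-191308486.75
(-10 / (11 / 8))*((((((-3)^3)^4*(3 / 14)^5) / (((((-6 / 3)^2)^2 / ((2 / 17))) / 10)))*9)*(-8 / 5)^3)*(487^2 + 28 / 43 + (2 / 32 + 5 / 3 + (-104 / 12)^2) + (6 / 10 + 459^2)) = 7163587554794779572 / 3378627175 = 2120265771.79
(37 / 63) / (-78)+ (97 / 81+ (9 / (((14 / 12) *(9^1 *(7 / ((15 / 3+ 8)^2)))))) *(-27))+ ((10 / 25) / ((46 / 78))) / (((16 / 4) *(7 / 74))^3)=-90551613119 / 166142340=-545.02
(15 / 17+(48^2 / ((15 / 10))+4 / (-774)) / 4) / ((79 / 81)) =45578385 / 115498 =394.62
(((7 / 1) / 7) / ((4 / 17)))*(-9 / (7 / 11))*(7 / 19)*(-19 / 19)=1683 / 76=22.14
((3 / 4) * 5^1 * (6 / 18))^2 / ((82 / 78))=975 / 656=1.49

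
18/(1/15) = 270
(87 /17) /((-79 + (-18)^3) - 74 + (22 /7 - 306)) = -609 /748255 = -0.00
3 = 3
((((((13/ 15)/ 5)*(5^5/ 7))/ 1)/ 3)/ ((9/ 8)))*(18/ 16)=1625/ 63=25.79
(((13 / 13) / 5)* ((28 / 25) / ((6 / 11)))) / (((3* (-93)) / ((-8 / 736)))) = 77 / 4812750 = 0.00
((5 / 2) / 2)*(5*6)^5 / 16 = 3796875 / 2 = 1898437.50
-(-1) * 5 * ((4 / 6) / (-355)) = -0.01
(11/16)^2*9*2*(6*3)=9801/64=153.14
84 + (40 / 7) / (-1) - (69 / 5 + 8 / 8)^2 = -24632 / 175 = -140.75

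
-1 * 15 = -15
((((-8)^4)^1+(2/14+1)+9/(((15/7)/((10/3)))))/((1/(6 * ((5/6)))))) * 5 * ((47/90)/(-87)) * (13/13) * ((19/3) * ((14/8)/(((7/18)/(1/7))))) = -64246885/25578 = -2511.80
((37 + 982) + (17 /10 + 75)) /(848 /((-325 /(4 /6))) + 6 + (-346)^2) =2136615 /233454508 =0.01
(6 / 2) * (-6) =-18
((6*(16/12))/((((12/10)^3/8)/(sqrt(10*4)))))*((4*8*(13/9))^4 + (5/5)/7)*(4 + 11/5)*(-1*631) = -1640296735317917200*sqrt(10)/1240029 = -4183026140632.98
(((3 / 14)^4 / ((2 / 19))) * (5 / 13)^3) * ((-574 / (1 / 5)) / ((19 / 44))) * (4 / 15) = -1522125 / 753571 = -2.02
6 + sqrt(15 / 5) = 7.73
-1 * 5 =-5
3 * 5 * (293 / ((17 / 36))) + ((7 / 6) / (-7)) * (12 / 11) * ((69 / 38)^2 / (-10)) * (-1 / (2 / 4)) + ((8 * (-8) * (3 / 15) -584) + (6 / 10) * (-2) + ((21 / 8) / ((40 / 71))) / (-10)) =1881225236023 / 216022400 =8708.47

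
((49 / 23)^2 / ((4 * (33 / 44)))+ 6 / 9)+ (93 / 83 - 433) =-18866835 / 43907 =-429.70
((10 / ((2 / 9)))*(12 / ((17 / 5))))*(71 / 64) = 47925 / 272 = 176.19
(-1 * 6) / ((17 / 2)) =-12 / 17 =-0.71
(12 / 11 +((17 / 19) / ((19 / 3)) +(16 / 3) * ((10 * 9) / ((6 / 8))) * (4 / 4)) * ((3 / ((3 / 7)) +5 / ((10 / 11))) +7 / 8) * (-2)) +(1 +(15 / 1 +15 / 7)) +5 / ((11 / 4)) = -1901618025 / 111188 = -17102.73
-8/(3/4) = -32/3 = -10.67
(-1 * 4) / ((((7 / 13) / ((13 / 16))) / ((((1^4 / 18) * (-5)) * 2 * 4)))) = 845 / 63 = 13.41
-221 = -221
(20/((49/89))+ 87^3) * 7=32268427/7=4609775.29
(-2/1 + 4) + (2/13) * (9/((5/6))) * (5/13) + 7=1629/169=9.64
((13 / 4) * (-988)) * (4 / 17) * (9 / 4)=-28899 / 17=-1699.94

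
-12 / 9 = -4 / 3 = -1.33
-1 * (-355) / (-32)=-355 / 32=-11.09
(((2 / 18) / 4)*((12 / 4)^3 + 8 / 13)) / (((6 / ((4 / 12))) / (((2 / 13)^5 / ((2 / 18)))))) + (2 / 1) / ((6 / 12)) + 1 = 217207841 / 43441281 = 5.00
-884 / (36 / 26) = -5746 / 9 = -638.44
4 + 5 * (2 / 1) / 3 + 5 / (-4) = 73 / 12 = 6.08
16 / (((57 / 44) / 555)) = 130240 / 19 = 6854.74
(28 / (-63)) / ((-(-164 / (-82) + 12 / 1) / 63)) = 2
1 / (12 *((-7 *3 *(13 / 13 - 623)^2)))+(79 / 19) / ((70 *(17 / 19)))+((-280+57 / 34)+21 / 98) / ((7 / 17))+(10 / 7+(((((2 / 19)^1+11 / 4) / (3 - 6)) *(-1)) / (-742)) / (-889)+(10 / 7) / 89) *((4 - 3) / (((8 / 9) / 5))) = -1762169844069842081881 / 2641079446058168640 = -667.22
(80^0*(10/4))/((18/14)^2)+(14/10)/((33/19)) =20657/8910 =2.32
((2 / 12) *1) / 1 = 1 / 6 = 0.17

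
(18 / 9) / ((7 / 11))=22 / 7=3.14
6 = 6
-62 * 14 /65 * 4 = -3472 /65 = -53.42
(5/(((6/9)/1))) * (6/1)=45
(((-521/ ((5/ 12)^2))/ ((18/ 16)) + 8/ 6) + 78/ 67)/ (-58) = 6695869/ 145725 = 45.95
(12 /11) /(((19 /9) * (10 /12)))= 0.62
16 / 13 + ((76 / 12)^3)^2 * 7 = 4281186835 / 9477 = 451744.94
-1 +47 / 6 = 41 / 6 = 6.83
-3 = -3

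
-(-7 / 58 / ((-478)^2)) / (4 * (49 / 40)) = 5 / 46382252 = 0.00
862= 862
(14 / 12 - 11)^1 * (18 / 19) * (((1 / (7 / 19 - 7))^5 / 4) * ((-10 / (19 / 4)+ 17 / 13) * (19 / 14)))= -1514720983 / 7706600568576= -0.00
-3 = -3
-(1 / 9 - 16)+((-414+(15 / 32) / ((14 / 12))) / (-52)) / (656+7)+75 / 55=2199902291 / 127423296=17.26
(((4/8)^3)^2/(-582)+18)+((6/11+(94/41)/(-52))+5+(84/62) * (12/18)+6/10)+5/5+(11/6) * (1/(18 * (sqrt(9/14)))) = 11 * sqrt(14)/324+880246117987/33849678720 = 26.13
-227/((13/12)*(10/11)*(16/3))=-22473/520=-43.22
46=46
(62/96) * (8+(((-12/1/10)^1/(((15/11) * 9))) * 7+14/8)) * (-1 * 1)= -5.85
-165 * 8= -1320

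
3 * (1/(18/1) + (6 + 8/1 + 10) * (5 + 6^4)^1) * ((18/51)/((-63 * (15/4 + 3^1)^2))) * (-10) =115.18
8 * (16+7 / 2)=156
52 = 52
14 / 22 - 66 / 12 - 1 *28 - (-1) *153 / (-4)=-71.11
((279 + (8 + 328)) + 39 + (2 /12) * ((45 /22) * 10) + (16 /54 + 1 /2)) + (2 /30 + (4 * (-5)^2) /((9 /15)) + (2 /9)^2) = 3675322 /4455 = 824.99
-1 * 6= -6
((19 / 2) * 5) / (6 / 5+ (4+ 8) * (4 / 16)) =475 / 42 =11.31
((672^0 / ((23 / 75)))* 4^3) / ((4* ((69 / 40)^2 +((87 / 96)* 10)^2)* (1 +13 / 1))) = 3840000 / 87691709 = 0.04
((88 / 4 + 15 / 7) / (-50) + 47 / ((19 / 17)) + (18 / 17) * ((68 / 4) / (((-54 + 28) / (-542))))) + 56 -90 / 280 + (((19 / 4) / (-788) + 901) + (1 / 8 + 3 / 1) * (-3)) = 185851816707 / 136245200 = 1364.10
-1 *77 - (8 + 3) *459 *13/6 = -22033/2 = -11016.50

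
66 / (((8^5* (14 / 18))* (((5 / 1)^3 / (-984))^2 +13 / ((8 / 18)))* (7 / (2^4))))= 4493313 / 22216296592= 0.00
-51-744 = -795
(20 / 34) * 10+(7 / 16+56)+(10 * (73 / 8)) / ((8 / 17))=256.23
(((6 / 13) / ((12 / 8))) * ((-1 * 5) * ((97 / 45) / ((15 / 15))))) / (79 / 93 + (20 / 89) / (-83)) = -88850836 / 22686807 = -3.92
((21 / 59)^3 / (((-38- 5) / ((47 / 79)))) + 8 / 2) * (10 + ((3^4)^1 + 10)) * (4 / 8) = 281815713085 / 1395344926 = 201.97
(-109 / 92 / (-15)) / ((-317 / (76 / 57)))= -109 / 328095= -0.00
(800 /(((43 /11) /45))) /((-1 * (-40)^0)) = -396000 /43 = -9209.30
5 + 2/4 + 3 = 17/2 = 8.50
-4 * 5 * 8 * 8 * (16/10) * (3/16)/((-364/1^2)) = 96/91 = 1.05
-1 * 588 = -588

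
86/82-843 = -34520/41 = -841.95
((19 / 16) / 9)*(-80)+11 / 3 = -62 / 9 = -6.89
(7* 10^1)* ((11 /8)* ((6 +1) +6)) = 5005 /4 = 1251.25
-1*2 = -2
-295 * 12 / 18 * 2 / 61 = -1180 / 183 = -6.45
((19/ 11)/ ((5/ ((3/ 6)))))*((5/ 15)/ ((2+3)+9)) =19/ 4620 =0.00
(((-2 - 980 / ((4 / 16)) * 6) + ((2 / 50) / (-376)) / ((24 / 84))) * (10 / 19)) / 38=-442213607 / 1357360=-325.79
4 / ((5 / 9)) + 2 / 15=22 / 3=7.33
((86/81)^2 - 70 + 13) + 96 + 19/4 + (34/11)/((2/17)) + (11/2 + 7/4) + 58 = 136.40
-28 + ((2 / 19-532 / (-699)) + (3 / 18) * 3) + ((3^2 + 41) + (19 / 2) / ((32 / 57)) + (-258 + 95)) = -122.71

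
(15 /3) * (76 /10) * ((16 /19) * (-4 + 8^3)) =16256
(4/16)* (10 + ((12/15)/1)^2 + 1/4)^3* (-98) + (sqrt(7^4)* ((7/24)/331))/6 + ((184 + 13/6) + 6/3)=-187395731027899/5958000000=-31452.79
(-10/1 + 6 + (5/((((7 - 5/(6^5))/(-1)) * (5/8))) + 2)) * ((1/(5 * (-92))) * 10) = 0.07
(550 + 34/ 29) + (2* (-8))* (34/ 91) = 1438768/ 2639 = 545.19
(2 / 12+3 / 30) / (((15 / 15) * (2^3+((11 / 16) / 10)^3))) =3276800 / 98307993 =0.03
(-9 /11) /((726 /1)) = -3 /2662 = -0.00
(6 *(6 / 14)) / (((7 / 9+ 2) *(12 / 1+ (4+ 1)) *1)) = 162 / 2975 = 0.05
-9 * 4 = -36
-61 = -61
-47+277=230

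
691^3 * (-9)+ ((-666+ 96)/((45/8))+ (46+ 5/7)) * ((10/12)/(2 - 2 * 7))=-4489814954833/1512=-2969454335.21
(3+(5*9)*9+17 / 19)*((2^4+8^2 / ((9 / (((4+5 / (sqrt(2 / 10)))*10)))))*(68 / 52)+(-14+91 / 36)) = 35558713 / 228+422633600*sqrt(5) / 2223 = 581077.33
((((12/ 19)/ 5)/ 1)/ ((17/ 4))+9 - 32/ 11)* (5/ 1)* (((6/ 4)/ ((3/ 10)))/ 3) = 51.01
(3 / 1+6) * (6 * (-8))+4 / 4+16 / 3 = -1277 / 3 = -425.67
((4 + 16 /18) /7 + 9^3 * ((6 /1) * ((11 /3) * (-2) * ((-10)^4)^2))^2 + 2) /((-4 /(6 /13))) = -1628473846153846153846.46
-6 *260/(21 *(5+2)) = -520/49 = -10.61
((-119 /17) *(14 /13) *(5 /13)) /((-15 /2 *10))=98 /2535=0.04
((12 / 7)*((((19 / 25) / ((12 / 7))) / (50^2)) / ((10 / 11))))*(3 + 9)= 627 / 156250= 0.00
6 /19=0.32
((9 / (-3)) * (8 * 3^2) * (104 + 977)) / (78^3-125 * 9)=-25944 / 52603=-0.49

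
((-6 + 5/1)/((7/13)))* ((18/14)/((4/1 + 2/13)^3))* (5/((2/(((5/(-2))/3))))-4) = 2084953/10287648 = 0.20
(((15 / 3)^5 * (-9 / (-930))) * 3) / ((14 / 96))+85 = 153445 / 217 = 707.12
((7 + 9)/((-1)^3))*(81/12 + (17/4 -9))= -32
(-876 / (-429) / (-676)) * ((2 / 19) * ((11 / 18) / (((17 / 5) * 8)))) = -365 / 51093432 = -0.00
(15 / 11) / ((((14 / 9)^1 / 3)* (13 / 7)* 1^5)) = 405 / 286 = 1.42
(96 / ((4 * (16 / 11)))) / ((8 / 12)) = 24.75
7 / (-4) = -7 / 4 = -1.75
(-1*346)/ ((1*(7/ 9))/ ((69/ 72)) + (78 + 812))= -11937/ 30733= -0.39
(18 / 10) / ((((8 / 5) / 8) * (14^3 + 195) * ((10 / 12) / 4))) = 216 / 14695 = 0.01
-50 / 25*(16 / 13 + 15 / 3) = -162 / 13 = -12.46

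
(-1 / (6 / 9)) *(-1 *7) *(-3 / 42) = -3 / 4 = -0.75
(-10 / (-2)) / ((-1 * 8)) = -5 / 8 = -0.62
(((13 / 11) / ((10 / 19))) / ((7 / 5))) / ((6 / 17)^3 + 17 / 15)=18202665 / 13361194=1.36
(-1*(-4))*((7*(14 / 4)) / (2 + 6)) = 49 / 4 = 12.25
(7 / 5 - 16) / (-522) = 73 / 2610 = 0.03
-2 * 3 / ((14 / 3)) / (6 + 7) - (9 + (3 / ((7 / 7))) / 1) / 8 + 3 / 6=-100 / 91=-1.10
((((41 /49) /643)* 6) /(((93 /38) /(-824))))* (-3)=7702752 /976717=7.89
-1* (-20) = 20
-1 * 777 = -777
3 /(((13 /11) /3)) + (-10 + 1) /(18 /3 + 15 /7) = 1608 /247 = 6.51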